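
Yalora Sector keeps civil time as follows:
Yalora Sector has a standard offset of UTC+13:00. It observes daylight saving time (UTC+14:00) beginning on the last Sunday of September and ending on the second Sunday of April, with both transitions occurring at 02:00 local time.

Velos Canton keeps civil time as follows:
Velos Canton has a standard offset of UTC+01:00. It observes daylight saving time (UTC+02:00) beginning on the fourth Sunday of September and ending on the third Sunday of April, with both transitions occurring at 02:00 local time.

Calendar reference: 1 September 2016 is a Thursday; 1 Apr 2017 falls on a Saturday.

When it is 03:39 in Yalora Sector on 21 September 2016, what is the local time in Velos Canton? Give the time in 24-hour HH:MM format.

1 September 2016 is a Thursday, so Sundays fall on 4, 11, 18, 25; the last is September 25.
1 April 2017 is a Saturday, so the first Sunday is April 2 and the second is April 9.
Daylight saving runs 25 September 2016 – 9 April 2017; 21 September 2016 is outside that window, so Yalora Sector is on standard time at UTC+13:00.
03:39 Yalora Sector − 13h = 14:39 UTC (rolling into the previous day, 20 September 2016).
1 September 2016 is a Thursday, so the first Sunday is September 4 and the fourth is September 25.
1 April 2017 is a Saturday, so the first Sunday is April 2 and the third is April 16.
At the standard offset (UTC+01:00), 14:39 UTC + 1h = 15:39 Velos Canton standard time.
The standard-time date in Velos Canton, 20 September 2016, is outside the daylight-saving period (25 September 2016 – 16 April 2017), so Velos Canton is on standard time, UTC+01:00.
14:39 UTC + 1h = 15:39 Velos Canton.

15:39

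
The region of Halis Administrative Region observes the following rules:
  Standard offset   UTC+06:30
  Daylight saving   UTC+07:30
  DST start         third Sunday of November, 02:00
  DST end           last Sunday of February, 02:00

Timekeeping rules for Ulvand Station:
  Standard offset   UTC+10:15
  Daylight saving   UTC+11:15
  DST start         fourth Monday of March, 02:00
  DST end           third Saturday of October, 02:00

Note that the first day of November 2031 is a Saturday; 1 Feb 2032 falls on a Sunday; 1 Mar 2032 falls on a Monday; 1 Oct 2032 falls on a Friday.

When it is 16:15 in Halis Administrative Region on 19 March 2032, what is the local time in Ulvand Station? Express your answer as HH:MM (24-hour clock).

1 November 2031 is a Saturday, so the first Sunday is November 2 and the third is November 16.
1 February 2032 is a Sunday, so Sundays fall on 1, 8, 15, 22, 29; the last is February 29.
19 March 2032 does not fall between 16 November 2031 and 29 February 2032, so daylight saving is not in effect and Halis Administrative Region is at UTC+06:30.
16:15 Halis Administrative Region − 6h30m = 09:45 UTC.
1 March 2032 is a Monday, so the first Monday is March 1 and the fourth is March 22.
1 October 2032 is a Friday, so the first Saturday is October 2 and the third is October 16.
At the standard offset (UTC+10:15), 09:45 UTC + 10h15m = 20:00 Ulvand Station standard time.
The standard-time date in Ulvand Station, 19 March 2032, is outside the daylight-saving period (22 March – 16 October), so Ulvand Station is on standard time, UTC+10:15.
09:45 UTC + 10h15m = 20:00 Ulvand Station.

20:00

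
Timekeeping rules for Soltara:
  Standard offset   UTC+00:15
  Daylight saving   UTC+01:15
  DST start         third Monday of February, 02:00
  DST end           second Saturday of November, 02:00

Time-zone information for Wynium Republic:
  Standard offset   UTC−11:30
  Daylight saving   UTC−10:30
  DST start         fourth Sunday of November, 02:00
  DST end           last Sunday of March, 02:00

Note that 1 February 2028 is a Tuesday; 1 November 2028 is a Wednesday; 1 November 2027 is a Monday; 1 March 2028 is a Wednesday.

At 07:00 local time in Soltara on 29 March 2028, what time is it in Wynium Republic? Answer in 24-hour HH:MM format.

1 February 2028 is a Tuesday, so the first Monday is February 7 and the third is February 21.
1 November 2028 is a Wednesday, so the first Saturday is November 4 and the second is November 11.
29 March 2028 falls between 21 February and 11 November, so daylight saving is in effect and Soltara is at UTC+01:15.
07:00 Soltara − 1h15m = 05:45 UTC.
1 November 2027 is a Monday, so the first Sunday is November 7 and the fourth is November 28.
1 March 2028 is a Wednesday, so Sundays fall on 5, 12, 19, 26; the last is March 26.
At the standard offset (UTC−11:30), 05:45 UTC − 11h30m = 18:15 Wynium Republic standard time (rolling into the previous day, 28 March 2028).
The standard-time date in Wynium Republic, 28 March 2028, is outside the daylight-saving period (28 November 2027 – 26 March 2028), so Wynium Republic is on standard time, UTC−11:30.
05:45 UTC − 11h30m = 18:15 Wynium Republic (rolling into the previous day, 28 March 2028).

18:15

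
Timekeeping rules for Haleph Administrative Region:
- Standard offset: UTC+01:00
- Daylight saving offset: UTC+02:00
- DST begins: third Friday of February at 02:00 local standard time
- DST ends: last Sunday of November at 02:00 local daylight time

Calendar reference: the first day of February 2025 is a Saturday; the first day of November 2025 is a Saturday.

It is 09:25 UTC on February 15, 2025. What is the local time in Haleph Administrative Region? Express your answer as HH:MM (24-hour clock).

10:25

1 February 2025 is a Saturday, so the first Friday is February 7 and the third is February 21.
1 November 2025 is a Saturday, so Sundays fall on 2, 9, 16, 23, 30; the last is November 30.
At the standard offset (UTC+01:00), 09:25 UTC + 1h = 10:25 Haleph Administrative Region standard time.
The standard-time date in Haleph Administrative Region, February 15, 2025, is outside the daylight-saving period (21 February – 30 November), so Haleph Administrative Region is on standard time, UTC+01:00.
09:25 UTC + 1h = 10:25 local.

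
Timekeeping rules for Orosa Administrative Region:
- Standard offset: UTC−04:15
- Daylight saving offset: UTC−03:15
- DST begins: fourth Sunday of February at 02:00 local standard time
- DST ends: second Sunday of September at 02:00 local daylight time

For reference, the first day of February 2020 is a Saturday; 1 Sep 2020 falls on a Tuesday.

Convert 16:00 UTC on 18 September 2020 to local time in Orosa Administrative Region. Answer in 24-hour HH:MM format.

11:45

1 February 2020 is a Saturday, so the first Sunday is February 2 and the fourth is February 23.
1 September 2020 is a Tuesday, so the first Sunday is September 6 and the second is September 13.
At the standard offset (UTC−04:15), 16:00 UTC − 4h15m = 11:45 Orosa Administrative Region standard time.
The standard-time date in Orosa Administrative Region, 18 September 2020, does not fall between 23 February and 13 September, so daylight saving is not in effect and Orosa Administrative Region is at UTC−04:15.
16:00 UTC − 4h15m = 11:45 local.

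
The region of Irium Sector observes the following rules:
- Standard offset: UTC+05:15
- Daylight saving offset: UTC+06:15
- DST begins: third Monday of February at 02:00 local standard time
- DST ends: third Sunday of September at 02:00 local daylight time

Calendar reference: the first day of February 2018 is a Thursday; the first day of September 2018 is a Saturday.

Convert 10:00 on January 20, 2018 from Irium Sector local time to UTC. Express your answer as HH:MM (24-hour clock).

04:45

1 February 2018 is a Thursday, so the first Monday is February 5 and the third is February 19.
1 September 2018 is a Saturday, so the first Sunday is September 2 and the third is September 16.
January 20, 2018 does not fall between 19 February and 16 September, so daylight saving is not in effect and Irium Sector is at UTC+05:15.
10:00 local − 5h15m = 04:45 UTC.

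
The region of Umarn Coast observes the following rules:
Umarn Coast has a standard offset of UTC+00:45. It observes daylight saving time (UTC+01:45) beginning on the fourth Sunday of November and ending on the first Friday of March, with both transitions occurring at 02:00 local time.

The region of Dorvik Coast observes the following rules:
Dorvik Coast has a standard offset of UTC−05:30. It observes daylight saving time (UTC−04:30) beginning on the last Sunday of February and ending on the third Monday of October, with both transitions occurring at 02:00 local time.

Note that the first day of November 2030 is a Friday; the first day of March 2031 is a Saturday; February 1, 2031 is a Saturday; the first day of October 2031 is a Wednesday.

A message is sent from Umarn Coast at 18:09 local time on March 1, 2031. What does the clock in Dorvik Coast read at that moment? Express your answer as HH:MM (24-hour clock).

11:54

1 November 2030 is a Friday, so the first Sunday is November 3 and the fourth is November 24.
1 March 2031 is a Saturday, so the first Friday is March 7.
Daylight saving runs 24 November 2030 – 7 March 2031; March 1, 2031 is inside that window, so Umarn Coast is at UTC+01:45.
18:09 Umarn Coast − 1h45m = 16:24 UTC.
1 February 2031 is a Saturday, so Sundays fall on 2, 9, 16, 23; the last is February 23.
1 October 2031 is a Wednesday, so the first Monday is October 6 and the third is October 20.
At the standard offset (UTC−05:30), 16:24 UTC − 5h30m = 10:54 Dorvik Coast standard time.
Daylight saving runs 23 February – 20 October; the standard-time date in Dorvik Coast, March 1, 2031, is inside that window, so Dorvik Coast is at UTC−04:30.
16:24 UTC − 4h30m = 11:54 Dorvik Coast.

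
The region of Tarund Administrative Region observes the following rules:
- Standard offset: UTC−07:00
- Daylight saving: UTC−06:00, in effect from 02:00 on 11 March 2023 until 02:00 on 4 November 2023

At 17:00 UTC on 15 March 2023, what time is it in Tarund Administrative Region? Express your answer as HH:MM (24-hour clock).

At the standard offset (UTC−07:00), 17:00 UTC − 7h = 10:00 Tarund Administrative Region standard time.
The standard-time date in Tarund Administrative Region, 15 March 2023, lies within the daylight-saving period (11 March – 4 November), so Tarund Administrative Region is on daylight time, UTC−06:00.
17:00 UTC − 6h = 11:00 local.

11:00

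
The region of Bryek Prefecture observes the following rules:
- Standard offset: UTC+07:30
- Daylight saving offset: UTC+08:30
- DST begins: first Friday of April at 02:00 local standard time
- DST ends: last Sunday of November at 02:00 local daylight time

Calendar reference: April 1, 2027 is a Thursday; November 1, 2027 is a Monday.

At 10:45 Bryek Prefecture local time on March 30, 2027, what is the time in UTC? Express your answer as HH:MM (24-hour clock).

03:15

1 April 2027 is a Thursday, so the first Friday is April 2.
1 November 2027 is a Monday, so Sundays fall on 7, 14, 21, 28; the last is November 28.
Daylight saving runs 2 April – 28 November; March 30, 2027 is outside that window, so Bryek Prefecture is on standard time at UTC+07:30.
10:45 local − 7h30m = 03:15 UTC.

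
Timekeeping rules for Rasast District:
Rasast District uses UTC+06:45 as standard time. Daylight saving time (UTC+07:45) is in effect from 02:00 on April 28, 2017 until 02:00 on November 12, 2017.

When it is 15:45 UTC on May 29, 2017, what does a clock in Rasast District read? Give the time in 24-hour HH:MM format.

At the standard offset (UTC+06:45), 15:45 UTC + 6h45m = 22:30 Rasast District standard time.
The standard-time date in Rasast District, May 29, 2017, falls between 28 April and 12 November, so daylight saving is in effect and Rasast District is at UTC+07:45.
15:45 UTC + 7h45m = 23:30 local.

23:30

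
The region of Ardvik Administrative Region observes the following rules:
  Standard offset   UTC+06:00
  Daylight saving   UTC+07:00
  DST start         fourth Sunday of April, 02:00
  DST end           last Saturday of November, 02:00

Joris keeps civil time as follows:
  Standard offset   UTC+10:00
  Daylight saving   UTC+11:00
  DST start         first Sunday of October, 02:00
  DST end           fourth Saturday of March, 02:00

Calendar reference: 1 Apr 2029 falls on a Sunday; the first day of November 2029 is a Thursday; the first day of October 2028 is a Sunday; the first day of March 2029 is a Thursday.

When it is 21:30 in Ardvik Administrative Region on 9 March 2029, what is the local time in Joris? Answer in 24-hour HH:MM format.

02:30

1 April 2029 is a Sunday, so the first Sunday is April 1 and the fourth is April 22.
1 November 2029 is a Thursday, so Saturdays fall on 3, 10, 17, 24; the last is November 24.
9 March 2029 does not fall between 22 April and 24 November, so daylight saving is not in effect and Ardvik Administrative Region is at UTC+06:00.
21:30 Ardvik Administrative Region − 6h = 15:30 UTC.
1 October 2028 is a Sunday, so the first Sunday is October 1.
1 March 2029 is a Thursday, so the first Saturday is March 3 and the fourth is March 24.
At the standard offset (UTC+10:00), 15:30 UTC + 10h = 01:30 Joris standard time (rolling into the next day, 10 March 2029).
The standard-time date in Joris, 10 March 2029, lies within the daylight-saving period (1 October 2028 – 24 March 2029), so Joris is on daylight time, UTC+11:00.
15:30 UTC + 11h = 02:30 Joris (rolling into the next day, 10 March 2029).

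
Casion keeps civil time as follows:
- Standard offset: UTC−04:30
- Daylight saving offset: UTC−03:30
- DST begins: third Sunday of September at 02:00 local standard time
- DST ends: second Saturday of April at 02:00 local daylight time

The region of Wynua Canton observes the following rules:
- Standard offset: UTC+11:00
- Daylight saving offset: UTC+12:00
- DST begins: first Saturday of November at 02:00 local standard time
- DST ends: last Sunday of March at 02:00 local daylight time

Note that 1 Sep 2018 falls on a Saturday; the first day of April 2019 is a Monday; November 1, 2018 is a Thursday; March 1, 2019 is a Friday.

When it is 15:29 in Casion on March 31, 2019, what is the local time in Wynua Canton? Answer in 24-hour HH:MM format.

1 September 2018 is a Saturday, so the first Sunday is September 2 and the third is September 16.
1 April 2019 is a Monday, so the first Saturday is April 6 and the second is April 13.
March 31, 2019 falls between 16 September 2018 and 13 April 2019, so daylight saving is in effect and Casion is at UTC−03:30.
15:29 Casion + 3h30m = 18:59 UTC.
1 November 2018 is a Thursday, so the first Saturday is November 3.
1 March 2019 is a Friday, so Sundays fall on 3, 10, 17, 24, 31; the last is March 31.
At the standard offset (UTC+11:00), 18:59 UTC + 11h = 05:59 Wynua Canton standard time (rolling into the next day, 1 April 2019).
The standard-time date in Wynua Canton, April 1, 2019, does not fall between 3 November 2018 and 31 March 2019, so daylight saving is not in effect and Wynua Canton is at UTC+11:00.
18:59 UTC + 11h = 05:59 Wynua Canton (rolling into the next day, 1 April 2019).

05:59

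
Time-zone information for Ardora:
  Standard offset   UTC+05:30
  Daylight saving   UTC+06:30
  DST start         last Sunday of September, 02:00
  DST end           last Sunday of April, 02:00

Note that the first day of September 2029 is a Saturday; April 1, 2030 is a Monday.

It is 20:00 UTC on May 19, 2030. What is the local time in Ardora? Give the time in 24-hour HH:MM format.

01:30

1 September 2029 is a Saturday, so Sundays fall on 2, 9, 16, 23, 30; the last is September 30.
1 April 2030 is a Monday, so Sundays fall on 7, 14, 21, 28; the last is April 28.
At the standard offset (UTC+05:30), 20:00 UTC + 5h30m = 01:30 Ardora standard time (rolling into the next day, 20 May 2030).
The standard-time date in Ardora, May 20, 2030, does not fall between 30 September 2029 and 28 April 2030, so daylight saving is not in effect and Ardora is at UTC+05:30.
20:00 UTC + 5h30m = 01:30 local (rolling into the next day, 20 May 2030).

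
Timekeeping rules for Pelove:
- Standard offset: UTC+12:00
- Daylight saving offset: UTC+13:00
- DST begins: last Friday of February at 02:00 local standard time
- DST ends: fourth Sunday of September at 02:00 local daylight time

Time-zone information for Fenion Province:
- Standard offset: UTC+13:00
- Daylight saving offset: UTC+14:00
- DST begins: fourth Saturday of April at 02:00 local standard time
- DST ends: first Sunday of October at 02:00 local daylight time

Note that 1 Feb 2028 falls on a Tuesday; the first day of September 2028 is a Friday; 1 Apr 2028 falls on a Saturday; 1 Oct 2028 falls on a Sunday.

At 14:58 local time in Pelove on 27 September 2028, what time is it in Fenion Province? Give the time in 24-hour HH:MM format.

16:58

1 February 2028 is a Tuesday, so Fridays fall on 4, 11, 18, 25; the last is February 25.
1 September 2028 is a Friday, so the first Sunday is September 3 and the fourth is September 24.
27 September 2028 does not fall between 25 February and 24 September, so daylight saving is not in effect and Pelove is at UTC+12:00.
14:58 Pelove − 12h = 02:58 UTC.
1 April 2028 is a Saturday, so the first Saturday is April 1 and the fourth is April 22.
1 October 2028 is a Sunday, so the first Sunday is October 1.
At the standard offset (UTC+13:00), 02:58 UTC + 13h = 15:58 Fenion Province standard time.
Daylight saving runs 22 April – 1 October; the standard-time date in Fenion Province, 27 September 2028, is inside that window, so Fenion Province is at UTC+14:00.
02:58 UTC + 14h = 16:58 Fenion Province.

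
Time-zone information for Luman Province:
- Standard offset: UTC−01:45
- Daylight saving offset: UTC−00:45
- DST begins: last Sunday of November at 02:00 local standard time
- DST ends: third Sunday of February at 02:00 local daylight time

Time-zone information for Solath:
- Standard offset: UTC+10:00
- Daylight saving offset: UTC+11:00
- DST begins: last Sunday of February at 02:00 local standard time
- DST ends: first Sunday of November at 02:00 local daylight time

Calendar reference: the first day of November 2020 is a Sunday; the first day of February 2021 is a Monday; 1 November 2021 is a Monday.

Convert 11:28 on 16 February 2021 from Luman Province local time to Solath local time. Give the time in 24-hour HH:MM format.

1 November 2020 is a Sunday, so Sundays fall on 1, 8, 15, 22, 29; the last is November 29.
1 February 2021 is a Monday, so the first Sunday is February 7 and the third is February 21.
16 February 2021 lies within the daylight-saving period (29 November 2020 – 21 February 2021), so Luman Province is on daylight time, UTC−00:45.
11:28 Luman Province + 0h45m = 12:13 UTC.
1 February 2021 is a Monday, so Sundays fall on 7, 14, 21, 28; the last is February 28.
1 November 2021 is a Monday, so the first Sunday is November 7.
At the standard offset (UTC+10:00), 12:13 UTC + 10h = 22:13 Solath standard time.
The standard-time date in Solath, 16 February 2021, is outside the daylight-saving period (28 February – 7 November), so Solath is on standard time, UTC+10:00.
12:13 UTC + 10h = 22:13 Solath.

22:13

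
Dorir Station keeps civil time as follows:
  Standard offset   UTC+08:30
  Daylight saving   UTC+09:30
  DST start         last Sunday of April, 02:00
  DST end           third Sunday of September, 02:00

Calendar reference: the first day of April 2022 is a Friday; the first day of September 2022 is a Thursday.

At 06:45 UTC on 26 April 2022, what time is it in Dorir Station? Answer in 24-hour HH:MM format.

16:15

1 April 2022 is a Friday, so Sundays fall on 3, 10, 17, 24; the last is April 24.
1 September 2022 is a Thursday, so the first Sunday is September 4 and the third is September 18.
At the standard offset (UTC+08:30), 06:45 UTC + 8h30m = 15:15 Dorir Station standard time.
The standard-time date in Dorir Station, 26 April 2022, lies within the daylight-saving period (24 April – 18 September), so Dorir Station is on daylight time, UTC+09:30.
06:45 UTC + 9h30m = 16:15 local.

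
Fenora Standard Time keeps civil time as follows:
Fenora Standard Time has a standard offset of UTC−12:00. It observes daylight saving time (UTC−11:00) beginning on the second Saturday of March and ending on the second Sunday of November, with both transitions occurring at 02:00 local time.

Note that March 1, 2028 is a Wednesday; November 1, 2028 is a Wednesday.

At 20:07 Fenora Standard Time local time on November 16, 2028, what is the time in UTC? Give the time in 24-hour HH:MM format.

08:07

1 March 2028 is a Wednesday, so the first Saturday is March 4 and the second is March 11.
1 November 2028 is a Wednesday, so the first Sunday is November 5 and the second is November 12.
November 16, 2028 is outside the daylight-saving period (11 March – 12 November), so Fenora Standard Time is on standard time, UTC−12:00.
20:07 local + 12h = 08:07 UTC (rolling into the next day, 17 November 2028).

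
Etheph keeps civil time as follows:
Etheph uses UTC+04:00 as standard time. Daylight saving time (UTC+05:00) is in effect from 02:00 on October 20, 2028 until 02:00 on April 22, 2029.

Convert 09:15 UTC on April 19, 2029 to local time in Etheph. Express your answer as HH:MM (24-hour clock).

At the standard offset (UTC+04:00), 09:15 UTC + 4h = 13:15 Etheph standard time.
The standard-time date in Etheph, April 19, 2029, falls between 20 October 2028 and 22 April 2029, so daylight saving is in effect and Etheph is at UTC+05:00.
09:15 UTC + 5h = 14:15 local.

14:15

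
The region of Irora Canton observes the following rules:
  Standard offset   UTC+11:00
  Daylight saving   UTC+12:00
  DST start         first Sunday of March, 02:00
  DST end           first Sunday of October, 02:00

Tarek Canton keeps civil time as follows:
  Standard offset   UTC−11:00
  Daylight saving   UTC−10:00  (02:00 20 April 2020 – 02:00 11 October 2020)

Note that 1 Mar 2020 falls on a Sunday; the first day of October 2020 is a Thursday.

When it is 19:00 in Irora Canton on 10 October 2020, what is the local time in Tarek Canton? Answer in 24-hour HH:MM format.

1 March 2020 is a Sunday, so the first Sunday is March 1.
1 October 2020 is a Thursday, so the first Sunday is October 4.
Daylight saving runs 1 March – 4 October; 10 October 2020 is outside that window, so Irora Canton is on standard time at UTC+11:00.
19:00 Irora Canton − 11h = 08:00 UTC.
At the standard offset (UTC−11:00), 08:00 UTC − 11h = 21:00 Tarek Canton standard time (rolling into the previous day, 9 October 2020).
The standard-time date in Tarek Canton, 9 October 2020, falls between 20 April and 11 October, so daylight saving is in effect and Tarek Canton is at UTC−10:00.
08:00 UTC − 10h = 22:00 Tarek Canton (rolling into the previous day, 9 October 2020).

22:00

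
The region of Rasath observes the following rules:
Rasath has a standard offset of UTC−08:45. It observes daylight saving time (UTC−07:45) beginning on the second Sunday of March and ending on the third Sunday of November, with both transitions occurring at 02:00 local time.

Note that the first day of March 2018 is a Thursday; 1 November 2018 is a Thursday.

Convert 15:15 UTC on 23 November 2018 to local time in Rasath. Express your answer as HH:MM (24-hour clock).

06:30

1 March 2018 is a Thursday, so the first Sunday is March 4 and the second is March 11.
1 November 2018 is a Thursday, so the first Sunday is November 4 and the third is November 18.
At the standard offset (UTC−08:45), 15:15 UTC − 8h45m = 06:30 Rasath standard time.
The standard-time date in Rasath, 23 November 2018, is outside the daylight-saving period (11 March – 18 November), so Rasath is on standard time, UTC−08:45.
15:15 UTC − 8h45m = 06:30 local.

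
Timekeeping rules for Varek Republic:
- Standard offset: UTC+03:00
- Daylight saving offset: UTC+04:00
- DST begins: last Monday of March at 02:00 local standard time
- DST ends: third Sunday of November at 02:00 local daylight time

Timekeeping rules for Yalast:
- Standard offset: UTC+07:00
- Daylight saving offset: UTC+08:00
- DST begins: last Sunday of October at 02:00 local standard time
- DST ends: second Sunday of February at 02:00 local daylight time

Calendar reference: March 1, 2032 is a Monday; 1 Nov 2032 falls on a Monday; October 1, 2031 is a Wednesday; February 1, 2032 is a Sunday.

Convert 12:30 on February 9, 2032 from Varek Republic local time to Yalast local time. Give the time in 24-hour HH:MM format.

16:30

1 March 2032 is a Monday, so Mondays fall on 1, 8, 15, 22, 29; the last is March 29.
1 November 2032 is a Monday, so the first Sunday is November 7 and the third is November 21.
February 9, 2032 is outside the daylight-saving period (29 March – 21 November), so Varek Republic is on standard time, UTC+03:00.
12:30 Varek Republic − 3h = 09:30 UTC.
1 October 2031 is a Wednesday, so Sundays fall on 5, 12, 19, 26; the last is October 26.
1 February 2032 is a Sunday, so the first Sunday is February 1 and the second is February 8.
At the standard offset (UTC+07:00), 09:30 UTC + 7h = 16:30 Yalast standard time.
The standard-time date in Yalast, February 9, 2032, does not fall between 26 October 2031 and 8 February 2032, so daylight saving is not in effect and Yalast is at UTC+07:00.
09:30 UTC + 7h = 16:30 Yalast.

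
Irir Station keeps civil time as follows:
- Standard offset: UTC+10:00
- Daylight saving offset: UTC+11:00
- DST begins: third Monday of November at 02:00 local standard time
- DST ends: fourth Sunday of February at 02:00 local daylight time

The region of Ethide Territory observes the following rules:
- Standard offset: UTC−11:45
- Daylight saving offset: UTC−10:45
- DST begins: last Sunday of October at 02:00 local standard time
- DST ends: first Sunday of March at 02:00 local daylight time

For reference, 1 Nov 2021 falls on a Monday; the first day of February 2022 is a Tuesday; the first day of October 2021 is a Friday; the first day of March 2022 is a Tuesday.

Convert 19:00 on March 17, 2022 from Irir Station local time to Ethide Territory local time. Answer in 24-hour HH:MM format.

21:15

1 November 2021 is a Monday, so the first Monday is November 1 and the third is November 15.
1 February 2022 is a Tuesday, so the first Sunday is February 6 and the fourth is February 27.
Daylight saving runs 15 November 2021 – 27 February 2022; March 17, 2022 is outside that window, so Irir Station is on standard time at UTC+10:00.
19:00 Irir Station − 10h = 09:00 UTC.
1 October 2021 is a Friday, so Sundays fall on 3, 10, 17, 24, 31; the last is October 31.
1 March 2022 is a Tuesday, so the first Sunday is March 6.
At the standard offset (UTC−11:45), 09:00 UTC − 11h45m = 21:15 Ethide Territory standard time (rolling into the previous day, 16 March 2022).
Daylight saving runs 31 October 2021 – 6 March 2022; the standard-time date in Ethide Territory, March 16, 2022, is outside that window, so Ethide Territory is on standard time at UTC−11:45.
09:00 UTC − 11h45m = 21:15 Ethide Territory (rolling into the previous day, 16 March 2022).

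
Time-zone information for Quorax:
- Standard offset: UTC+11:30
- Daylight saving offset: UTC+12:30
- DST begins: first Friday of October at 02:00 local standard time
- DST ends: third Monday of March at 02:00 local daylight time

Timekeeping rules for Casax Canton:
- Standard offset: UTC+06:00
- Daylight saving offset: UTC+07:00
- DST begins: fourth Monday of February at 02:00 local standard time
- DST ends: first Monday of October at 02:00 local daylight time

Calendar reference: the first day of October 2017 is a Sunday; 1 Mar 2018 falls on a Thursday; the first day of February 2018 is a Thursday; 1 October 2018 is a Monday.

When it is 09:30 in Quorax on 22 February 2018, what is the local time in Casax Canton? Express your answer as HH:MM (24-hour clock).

1 October 2017 is a Sunday, so the first Friday is October 6.
1 March 2018 is a Thursday, so the first Monday is March 5 and the third is March 19.
Daylight saving runs 6 October 2017 – 19 March 2018; 22 February 2018 is inside that window, so Quorax is at UTC+12:30.
09:30 Quorax − 12h30m = 21:00 UTC (rolling into the previous day, 21 February 2018).
1 February 2018 is a Thursday, so the first Monday is February 5 and the fourth is February 26.
1 October 2018 is a Monday, so the first Monday is October 1.
At the standard offset (UTC+06:00), 21:00 UTC + 6h = 03:00 Casax Canton standard time (rolling into the next day, 22 February 2018).
The standard-time date in Casax Canton, 22 February 2018, does not fall between 26 February and 1 October, so daylight saving is not in effect and Casax Canton is at UTC+06:00.
21:00 UTC + 6h = 03:00 Casax Canton (rolling into the next day, 22 February 2018).

03:00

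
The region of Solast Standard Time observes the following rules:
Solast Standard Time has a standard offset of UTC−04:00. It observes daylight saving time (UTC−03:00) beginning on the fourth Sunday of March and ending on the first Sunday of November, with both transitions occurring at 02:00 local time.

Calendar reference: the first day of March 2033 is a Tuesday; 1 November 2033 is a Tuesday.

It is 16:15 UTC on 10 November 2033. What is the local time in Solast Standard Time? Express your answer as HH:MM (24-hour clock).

12:15

1 March 2033 is a Tuesday, so the first Sunday is March 6 and the fourth is March 27.
1 November 2033 is a Tuesday, so the first Sunday is November 6.
At the standard offset (UTC−04:00), 16:15 UTC − 4h = 12:15 Solast Standard Time standard time.
Daylight saving runs 27 March – 6 November; the standard-time date in Solast Standard Time, 10 November 2033, is outside that window, so Solast Standard Time is on standard time at UTC−04:00.
16:15 UTC − 4h = 12:15 local.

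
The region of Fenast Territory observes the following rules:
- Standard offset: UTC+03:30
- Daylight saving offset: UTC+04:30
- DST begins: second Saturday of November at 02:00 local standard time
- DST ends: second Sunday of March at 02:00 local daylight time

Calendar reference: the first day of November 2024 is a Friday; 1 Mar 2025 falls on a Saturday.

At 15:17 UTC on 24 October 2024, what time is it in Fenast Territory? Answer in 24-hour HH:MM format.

1 November 2024 is a Friday, so the first Saturday is November 2 and the second is November 9.
1 March 2025 is a Saturday, so the first Sunday is March 2 and the second is March 9.
At the standard offset (UTC+03:30), 15:17 UTC + 3h30m = 18:47 Fenast Territory standard time.
The standard-time date in Fenast Territory, 24 October 2024, does not fall between 9 November 2024 and 9 March 2025, so daylight saving is not in effect and Fenast Territory is at UTC+03:30.
15:17 UTC + 3h30m = 18:47 local.

18:47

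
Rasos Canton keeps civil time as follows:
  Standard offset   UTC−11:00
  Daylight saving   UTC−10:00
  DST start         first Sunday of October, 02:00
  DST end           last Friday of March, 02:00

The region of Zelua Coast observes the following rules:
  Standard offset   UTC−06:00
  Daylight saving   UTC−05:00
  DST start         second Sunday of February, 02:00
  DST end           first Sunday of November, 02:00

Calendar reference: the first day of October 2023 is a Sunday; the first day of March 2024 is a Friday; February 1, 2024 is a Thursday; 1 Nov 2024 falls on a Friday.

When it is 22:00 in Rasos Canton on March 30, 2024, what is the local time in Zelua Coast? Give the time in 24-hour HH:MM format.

1 October 2023 is a Sunday, so the first Sunday is October 1.
1 March 2024 is a Friday, so Fridays fall on 1, 8, 15, 22, 29; the last is March 29.
Daylight saving runs 1 October 2023 – 29 March 2024; March 30, 2024 is outside that window, so Rasos Canton is on standard time at UTC−11:00.
22:00 Rasos Canton + 11h = 09:00 UTC (rolling into the next day, 31 March 2024).
1 February 2024 is a Thursday, so the first Sunday is February 4 and the second is February 11.
1 November 2024 is a Friday, so the first Sunday is November 3.
At the standard offset (UTC−06:00), 09:00 UTC − 6h = 03:00 Zelua Coast standard time.
The standard-time date in Zelua Coast, March 31, 2024, falls between 11 February and 3 November, so daylight saving is in effect and Zelua Coast is at UTC−05:00.
09:00 UTC − 5h = 04:00 Zelua Coast.

04:00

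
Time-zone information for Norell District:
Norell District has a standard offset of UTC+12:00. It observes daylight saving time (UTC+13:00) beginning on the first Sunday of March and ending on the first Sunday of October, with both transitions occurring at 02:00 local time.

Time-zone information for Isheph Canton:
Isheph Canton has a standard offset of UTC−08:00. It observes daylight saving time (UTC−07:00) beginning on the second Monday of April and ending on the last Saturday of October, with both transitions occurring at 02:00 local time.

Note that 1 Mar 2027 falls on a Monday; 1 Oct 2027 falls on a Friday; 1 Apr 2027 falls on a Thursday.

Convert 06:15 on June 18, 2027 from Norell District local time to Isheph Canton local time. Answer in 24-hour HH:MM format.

10:15

1 March 2027 is a Monday, so the first Sunday is March 7.
1 October 2027 is a Friday, so the first Sunday is October 3.
Daylight saving runs 7 March – 3 October; June 18, 2027 is inside that window, so Norell District is at UTC+13:00.
06:15 Norell District − 13h = 17:15 UTC (rolling into the previous day, 17 June 2027).
1 April 2027 is a Thursday, so the first Monday is April 5 and the second is April 12.
1 October 2027 is a Friday, so Saturdays fall on 2, 9, 16, 23, 30; the last is October 30.
At the standard offset (UTC−08:00), 17:15 UTC − 8h = 09:15 Isheph Canton standard time.
The standard-time date in Isheph Canton, June 17, 2027, falls between 12 April and 30 October, so daylight saving is in effect and Isheph Canton is at UTC−07:00.
17:15 UTC − 7h = 10:15 Isheph Canton.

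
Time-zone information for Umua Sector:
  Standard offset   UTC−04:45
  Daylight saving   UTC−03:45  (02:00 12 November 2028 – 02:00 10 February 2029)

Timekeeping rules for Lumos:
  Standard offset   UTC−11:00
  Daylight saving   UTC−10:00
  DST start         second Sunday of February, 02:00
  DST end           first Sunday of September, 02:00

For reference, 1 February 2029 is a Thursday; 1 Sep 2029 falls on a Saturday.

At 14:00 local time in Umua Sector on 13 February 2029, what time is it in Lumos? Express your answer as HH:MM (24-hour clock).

13 February 2029 does not fall between 12 November 2028 and 10 February 2029, so daylight saving is not in effect and Umua Sector is at UTC−04:45.
14:00 Umua Sector + 4h45m = 18:45 UTC.
1 February 2029 is a Thursday, so the first Sunday is February 4 and the second is February 11.
1 September 2029 is a Saturday, so the first Sunday is September 2.
At the standard offset (UTC−11:00), 18:45 UTC − 11h = 07:45 Lumos standard time.
The standard-time date in Lumos, 13 February 2029, falls between 11 February and 2 September, so daylight saving is in effect and Lumos is at UTC−10:00.
18:45 UTC − 10h = 08:45 Lumos.

08:45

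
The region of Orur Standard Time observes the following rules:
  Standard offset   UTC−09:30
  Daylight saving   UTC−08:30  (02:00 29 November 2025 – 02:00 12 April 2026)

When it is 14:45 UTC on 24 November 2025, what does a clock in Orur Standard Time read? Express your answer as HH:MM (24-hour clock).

At the standard offset (UTC−09:30), 14:45 UTC − 9h30m = 05:15 Orur Standard Time standard time.
Daylight saving runs 29 November 2025 – 12 April 2026; the standard-time date in Orur Standard Time, 24 November 2025, is outside that window, so Orur Standard Time is on standard time at UTC−09:30.
14:45 UTC − 9h30m = 05:15 local.

05:15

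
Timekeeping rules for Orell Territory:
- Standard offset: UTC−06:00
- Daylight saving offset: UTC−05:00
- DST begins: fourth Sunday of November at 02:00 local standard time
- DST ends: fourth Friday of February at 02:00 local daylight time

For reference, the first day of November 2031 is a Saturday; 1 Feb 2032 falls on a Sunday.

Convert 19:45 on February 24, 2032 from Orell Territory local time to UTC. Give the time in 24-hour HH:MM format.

1 November 2031 is a Saturday, so the first Sunday is November 2 and the fourth is November 23.
1 February 2032 is a Sunday, so the first Friday is February 6 and the fourth is February 27.
Daylight saving runs 23 November 2031 – 27 February 2032; February 24, 2032 is inside that window, so Orell Territory is at UTC−05:00.
19:45 local + 5h = 00:45 UTC (rolling into the next day, 25 February 2032).

00:45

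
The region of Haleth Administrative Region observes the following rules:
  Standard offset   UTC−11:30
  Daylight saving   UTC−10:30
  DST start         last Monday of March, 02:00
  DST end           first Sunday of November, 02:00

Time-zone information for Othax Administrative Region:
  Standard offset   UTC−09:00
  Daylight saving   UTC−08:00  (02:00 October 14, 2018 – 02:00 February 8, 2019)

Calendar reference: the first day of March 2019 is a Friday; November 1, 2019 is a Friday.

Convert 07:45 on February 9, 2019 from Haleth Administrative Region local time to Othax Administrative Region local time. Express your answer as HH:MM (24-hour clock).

10:15

1 March 2019 is a Friday, so Mondays fall on 4, 11, 18, 25; the last is March 25.
1 November 2019 is a Friday, so the first Sunday is November 3.
February 9, 2019 does not fall between 25 March and 3 November, so daylight saving is not in effect and Haleth Administrative Region is at UTC−11:30.
07:45 Haleth Administrative Region + 11h30m = 19:15 UTC.
At the standard offset (UTC−09:00), 19:15 UTC − 9h = 10:15 Othax Administrative Region standard time.
The standard-time date in Othax Administrative Region, February 9, 2019, is outside the daylight-saving period (14 October 2018 – 8 February 2019), so Othax Administrative Region is on standard time, UTC−09:00.
19:15 UTC − 9h = 10:15 Othax Administrative Region.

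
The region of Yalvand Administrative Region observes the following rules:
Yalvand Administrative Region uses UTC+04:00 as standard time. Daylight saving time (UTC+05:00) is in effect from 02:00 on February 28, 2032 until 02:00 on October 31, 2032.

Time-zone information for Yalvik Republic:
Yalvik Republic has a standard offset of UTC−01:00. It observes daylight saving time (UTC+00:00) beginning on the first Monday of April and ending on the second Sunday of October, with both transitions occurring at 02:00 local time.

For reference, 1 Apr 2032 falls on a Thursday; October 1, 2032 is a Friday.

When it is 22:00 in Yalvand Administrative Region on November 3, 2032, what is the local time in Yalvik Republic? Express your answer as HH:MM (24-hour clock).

17:00

November 3, 2032 does not fall between 28 February and 31 October, so daylight saving is not in effect and Yalvand Administrative Region is at UTC+04:00.
22:00 Yalvand Administrative Region − 4h = 18:00 UTC.
1 April 2032 is a Thursday, so the first Monday is April 5.
1 October 2032 is a Friday, so the first Sunday is October 3 and the second is October 10.
At the standard offset (UTC−01:00), 18:00 UTC − 1h = 17:00 Yalvik Republic standard time.
The standard-time date in Yalvik Republic, November 3, 2032, is outside the daylight-saving period (5 April – 10 October), so Yalvik Republic is on standard time, UTC−01:00.
18:00 UTC − 1h = 17:00 Yalvik Republic.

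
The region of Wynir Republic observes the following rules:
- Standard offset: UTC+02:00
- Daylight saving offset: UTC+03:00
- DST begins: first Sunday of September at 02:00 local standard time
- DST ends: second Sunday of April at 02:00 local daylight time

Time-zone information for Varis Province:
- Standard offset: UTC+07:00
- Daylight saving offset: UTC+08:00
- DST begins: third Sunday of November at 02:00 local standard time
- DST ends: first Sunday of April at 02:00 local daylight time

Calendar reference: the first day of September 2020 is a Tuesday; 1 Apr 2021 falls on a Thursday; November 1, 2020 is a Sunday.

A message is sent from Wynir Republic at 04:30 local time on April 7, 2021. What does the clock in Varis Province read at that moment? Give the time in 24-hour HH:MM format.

08:30

1 September 2020 is a Tuesday, so the first Sunday is September 6.
1 April 2021 is a Thursday, so the first Sunday is April 4 and the second is April 11.
April 7, 2021 lies within the daylight-saving period (6 September 2020 – 11 April 2021), so Wynir Republic is on daylight time, UTC+03:00.
04:30 Wynir Republic − 3h = 01:30 UTC.
1 November 2020 is a Sunday, so the first Sunday is November 1 and the third is November 15.
1 April 2021 is a Thursday, so the first Sunday is April 4.
At the standard offset (UTC+07:00), 01:30 UTC + 7h = 08:30 Varis Province standard time.
The standard-time date in Varis Province, April 7, 2021, does not fall between 15 November 2020 and 4 April 2021, so daylight saving is not in effect and Varis Province is at UTC+07:00.
01:30 UTC + 7h = 08:30 Varis Province.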